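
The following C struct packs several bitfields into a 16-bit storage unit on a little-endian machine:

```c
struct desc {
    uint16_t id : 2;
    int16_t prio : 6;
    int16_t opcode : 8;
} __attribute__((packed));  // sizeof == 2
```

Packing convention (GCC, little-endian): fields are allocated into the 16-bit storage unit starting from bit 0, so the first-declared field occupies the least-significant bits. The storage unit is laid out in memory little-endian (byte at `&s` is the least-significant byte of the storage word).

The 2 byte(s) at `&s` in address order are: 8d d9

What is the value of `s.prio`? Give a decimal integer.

-29

[0]=0x8d [1]=0xd9 (little-endian) → word 0xd98d
id [0+:2] = (word>>0) & 0x3 = 1
prio [2+:6] = (word>>2) & 0x3f = 35  ←
opcode [8+:8] = (word>>8) & 0xff = 217
prio signed 6b, MSB=1: 35 - 64 = -29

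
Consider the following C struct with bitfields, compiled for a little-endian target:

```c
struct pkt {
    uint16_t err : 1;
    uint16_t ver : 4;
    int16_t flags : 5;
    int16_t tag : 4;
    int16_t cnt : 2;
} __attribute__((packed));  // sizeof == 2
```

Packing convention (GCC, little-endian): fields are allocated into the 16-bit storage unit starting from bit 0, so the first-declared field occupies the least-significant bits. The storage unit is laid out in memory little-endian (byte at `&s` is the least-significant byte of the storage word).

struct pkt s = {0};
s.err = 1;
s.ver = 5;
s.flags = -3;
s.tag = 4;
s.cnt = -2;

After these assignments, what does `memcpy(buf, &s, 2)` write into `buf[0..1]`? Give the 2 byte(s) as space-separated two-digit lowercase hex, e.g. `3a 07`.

ab 93

err:1 = 1 → 0x1 << 0 → word 0x0001
ver:4 = 5 → 0x5 << 1 → word 0x000b
flags:5 = -3 → 0x1d << 5 → word 0x03ab
tag:4 = 4 → 0x4 << 10 → word 0x13ab
cnt:2 = -2 → 0x2 << 14 → word 0x93ab
word = 0x93ab → little-endian bytes:
  [0]=0xab  [1]=0x93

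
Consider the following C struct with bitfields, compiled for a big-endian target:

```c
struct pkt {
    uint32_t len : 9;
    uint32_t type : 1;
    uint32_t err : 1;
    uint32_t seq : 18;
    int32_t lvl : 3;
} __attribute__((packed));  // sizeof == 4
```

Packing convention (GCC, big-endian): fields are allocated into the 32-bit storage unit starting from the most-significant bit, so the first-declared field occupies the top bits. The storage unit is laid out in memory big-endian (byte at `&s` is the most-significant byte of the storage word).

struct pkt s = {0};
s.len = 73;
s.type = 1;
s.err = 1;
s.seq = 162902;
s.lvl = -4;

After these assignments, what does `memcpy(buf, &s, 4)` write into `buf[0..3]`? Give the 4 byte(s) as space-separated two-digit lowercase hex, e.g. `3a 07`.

24 f3 e2 b4

[23+:9] len=73 & 0x1ff = 0x49; word=0x24800000
[22+:1] type=1 & 0x1 = 0x1; word=0x24c00000
[21+:1] err=1 & 0x1 = 0x1; word=0x24e00000
[3+:18] seq=162902 & 0x3ffff = 0x27c56; word=0x24f3e2b0
[0+:3] lvl=-4 & 0x7 = 0x4; word=0x24f3e2b4
word = 0x24f3e2b4 → big-endian bytes:
  [0]=0x24  [1]=0xf3  [2]=0xe2  [3]=0xb4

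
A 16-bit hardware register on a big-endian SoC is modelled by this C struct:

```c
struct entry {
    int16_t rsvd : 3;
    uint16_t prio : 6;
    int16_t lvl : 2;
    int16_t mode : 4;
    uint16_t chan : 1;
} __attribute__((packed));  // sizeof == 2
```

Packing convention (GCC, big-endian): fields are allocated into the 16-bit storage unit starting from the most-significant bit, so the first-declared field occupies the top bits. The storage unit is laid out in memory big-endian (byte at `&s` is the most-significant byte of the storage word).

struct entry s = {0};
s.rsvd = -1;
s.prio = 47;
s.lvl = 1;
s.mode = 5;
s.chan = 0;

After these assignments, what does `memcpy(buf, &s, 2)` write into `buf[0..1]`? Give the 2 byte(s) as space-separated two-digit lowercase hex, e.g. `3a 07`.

f7 aa

rsvd (3b) val=-1 bits=0x7 at bit 13: 0xe000
prio (6b) val=47 bits=0x2f at bit 7: 0xf780
lvl (2b) val=1 bits=0x1 at bit 5: 0xf7a0
mode (4b) val=5 bits=0x5 at bit 1: 0xf7aa
chan (1b) val=0 bits=0x0 at bit 0: 0xf7aa
word = 0xf7aa → big-endian bytes:
  [0]=0xf7  [1]=0xaa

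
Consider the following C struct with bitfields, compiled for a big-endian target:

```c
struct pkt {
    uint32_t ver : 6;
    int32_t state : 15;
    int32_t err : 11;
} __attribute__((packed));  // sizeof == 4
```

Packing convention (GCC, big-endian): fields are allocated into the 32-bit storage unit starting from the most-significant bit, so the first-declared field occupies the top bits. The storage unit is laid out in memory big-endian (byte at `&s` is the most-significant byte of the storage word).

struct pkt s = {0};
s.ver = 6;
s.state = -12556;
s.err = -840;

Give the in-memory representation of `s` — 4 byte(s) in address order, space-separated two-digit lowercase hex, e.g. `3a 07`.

ver:6 = 6 → 0x6 << 26 → word 0x18000000
state:15 = -12556 → 0x4ef4 << 11 → word 0x1a77a000
err:11 = -840 → 0x4b8 << 0 → word 0x1a77a4b8
word = 0x1a77a4b8 → big-endian bytes:
  [0]=0x1a  [1]=0x77  [2]=0xa4  [3]=0xb8

1a 77 a4 b8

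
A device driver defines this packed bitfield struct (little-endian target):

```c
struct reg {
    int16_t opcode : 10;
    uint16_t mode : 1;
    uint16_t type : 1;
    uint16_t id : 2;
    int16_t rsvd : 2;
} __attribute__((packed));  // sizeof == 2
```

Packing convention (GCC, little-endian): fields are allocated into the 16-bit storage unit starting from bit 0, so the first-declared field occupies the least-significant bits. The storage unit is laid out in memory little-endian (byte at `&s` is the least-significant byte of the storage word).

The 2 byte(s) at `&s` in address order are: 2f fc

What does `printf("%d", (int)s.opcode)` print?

47

[0]=0x2f [1]=0xfc (little-endian) → word 0xfc2f
opcode [0+:10] = (word>>0) & 0x3ff = 47  ←
mode [10+:1] = (word>>10) & 0x1 = 1
type [11+:1] = (word>>11) & 0x1 = 1
id [12+:2] = (word>>12) & 0x3 = 3
rsvd [14+:2] = (word>>14) & 0x3 = 3
opcode signed 10b, MSB=0: value = 47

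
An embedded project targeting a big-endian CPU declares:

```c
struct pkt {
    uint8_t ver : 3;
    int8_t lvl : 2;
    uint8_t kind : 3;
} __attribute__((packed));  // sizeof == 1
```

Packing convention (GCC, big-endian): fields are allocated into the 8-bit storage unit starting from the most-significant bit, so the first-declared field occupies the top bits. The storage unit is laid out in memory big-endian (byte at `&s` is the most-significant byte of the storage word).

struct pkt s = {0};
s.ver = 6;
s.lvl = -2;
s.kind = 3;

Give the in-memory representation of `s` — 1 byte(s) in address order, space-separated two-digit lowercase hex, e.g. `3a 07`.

d3

ver:3 = 6 → 0x6 << 5 → word 0xc0
lvl:2 = -2 → 0x2 << 3 → word 0xd0
kind:3 = 3 → 0x3 << 0 → word 0xd3
word = 0xd3 → big-endian bytes:
  [0]=0xd3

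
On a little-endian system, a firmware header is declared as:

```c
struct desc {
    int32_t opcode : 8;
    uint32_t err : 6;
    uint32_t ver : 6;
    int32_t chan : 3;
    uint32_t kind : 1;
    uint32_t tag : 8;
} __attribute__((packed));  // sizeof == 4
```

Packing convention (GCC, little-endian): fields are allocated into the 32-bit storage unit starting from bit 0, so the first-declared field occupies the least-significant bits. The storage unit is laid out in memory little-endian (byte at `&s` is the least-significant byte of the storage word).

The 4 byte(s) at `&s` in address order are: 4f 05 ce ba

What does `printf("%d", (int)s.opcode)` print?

[0]=0x4f [1]=0x05 [2]=0xce [3]=0xba (little-endian) → word 0xbace054f
opcode [0+:8] = (word>>0) & 0xff = 79  ←
err [8+:6] = (word>>8) & 0x3f = 5
ver [14+:6] = (word>>14) & 0x3f = 56
chan [20+:3] = (word>>20) & 0x7 = 4
kind [23+:1] = (word>>23) & 0x1 = 1
tag [24+:8] = (word>>24) & 0xff = 186
opcode signed 8b, MSB=0: value = 79

79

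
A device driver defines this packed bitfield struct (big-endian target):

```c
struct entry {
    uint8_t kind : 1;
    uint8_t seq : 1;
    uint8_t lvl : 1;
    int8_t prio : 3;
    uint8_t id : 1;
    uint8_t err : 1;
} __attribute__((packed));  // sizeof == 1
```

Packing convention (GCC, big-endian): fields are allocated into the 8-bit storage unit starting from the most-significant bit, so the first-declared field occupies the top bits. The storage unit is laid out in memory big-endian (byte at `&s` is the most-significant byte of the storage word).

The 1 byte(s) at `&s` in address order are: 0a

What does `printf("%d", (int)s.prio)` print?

2

[0]=0x0a (big-endian) → word 0x0a
kind [7+:1] = (word>>7) & 0x1 = 0
seq [6+:1] = (word>>6) & 0x1 = 0
lvl [5+:1] = (word>>5) & 0x1 = 0
prio [2+:3] = (word>>2) & 0x7 = 2  ←
id [1+:1] = (word>>1) & 0x1 = 1
err [0+:1] = (word>>0) & 0x1 = 0
prio signed 3b, MSB=0: value = 2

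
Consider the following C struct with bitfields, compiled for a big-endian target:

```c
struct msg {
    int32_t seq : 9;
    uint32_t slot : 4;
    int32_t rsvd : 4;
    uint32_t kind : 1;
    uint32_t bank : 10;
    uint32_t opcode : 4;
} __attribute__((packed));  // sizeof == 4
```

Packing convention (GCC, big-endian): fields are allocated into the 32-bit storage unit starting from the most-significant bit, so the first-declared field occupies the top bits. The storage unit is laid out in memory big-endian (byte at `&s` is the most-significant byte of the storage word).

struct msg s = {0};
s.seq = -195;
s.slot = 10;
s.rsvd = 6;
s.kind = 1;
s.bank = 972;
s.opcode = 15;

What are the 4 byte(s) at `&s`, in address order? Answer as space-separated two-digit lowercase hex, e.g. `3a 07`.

9e d3 7c cf

seq:9 = -195 → 0x13d << 23 → word 0x9e800000
slot:4 = 10 → 0xa << 19 → word 0x9ed00000
rsvd:4 = 6 → 0x6 << 15 → word 0x9ed30000
kind:1 = 1 → 0x1 << 14 → word 0x9ed34000
bank:10 = 972 → 0x3cc << 4 → word 0x9ed37cc0
opcode:4 = 15 → 0xf << 0 → word 0x9ed37ccf
word = 0x9ed37ccf → big-endian bytes:
  [0]=0x9e  [1]=0xd3  [2]=0x7c  [3]=0xcf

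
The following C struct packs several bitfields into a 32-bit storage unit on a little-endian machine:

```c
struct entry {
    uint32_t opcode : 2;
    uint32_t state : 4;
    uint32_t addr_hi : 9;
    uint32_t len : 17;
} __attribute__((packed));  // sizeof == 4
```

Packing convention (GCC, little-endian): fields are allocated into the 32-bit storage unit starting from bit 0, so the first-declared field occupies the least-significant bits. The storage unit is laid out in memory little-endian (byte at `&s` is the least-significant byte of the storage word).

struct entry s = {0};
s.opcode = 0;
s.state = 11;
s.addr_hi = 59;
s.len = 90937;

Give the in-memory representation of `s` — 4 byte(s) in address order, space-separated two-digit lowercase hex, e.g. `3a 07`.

opcode:2 = 0 → 0x0 << 0 → word 0x00000000
state:4 = 11 → 0xb << 2 → word 0x0000002c
addr_hi:9 = 59 → 0x3b << 6 → word 0x00000eec
len:17 = 90937 → 0x16339 << 15 → word 0xb19c8eec
word = 0xb19c8eec → little-endian bytes:
  [0]=0xec  [1]=0x8e  [2]=0x9c  [3]=0xb1

ec 8e 9c b1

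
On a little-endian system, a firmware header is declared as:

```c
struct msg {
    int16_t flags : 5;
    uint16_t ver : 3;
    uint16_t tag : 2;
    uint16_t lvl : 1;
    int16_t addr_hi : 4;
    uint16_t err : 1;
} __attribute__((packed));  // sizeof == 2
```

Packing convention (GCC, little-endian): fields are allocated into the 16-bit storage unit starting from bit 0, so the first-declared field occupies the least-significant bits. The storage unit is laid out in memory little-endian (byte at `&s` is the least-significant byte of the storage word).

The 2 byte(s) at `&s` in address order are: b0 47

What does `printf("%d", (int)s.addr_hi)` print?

[0]=0xb0 [1]=0x47 (little-endian) → word 0x47b0
flags:5 @ bit 0 → (0x47b0>>0)&0x1f = 0x10
ver:3 @ bit 5 → (0x47b0>>5)&0x7 = 0x5
tag:2 @ bit 8 → (0x47b0>>8)&0x3 = 0x3
lvl:1 @ bit 10 → (0x47b0>>10)&0x1 = 0x1
addr_hi:4 @ bit 11 → (0x47b0>>11)&0xf = 0x8  ←
err:1 @ bit 15 → (0x47b0>>15)&0x1 = 0x0
addr_hi signed 4b, MSB=1: 8 - 16 = -8

-8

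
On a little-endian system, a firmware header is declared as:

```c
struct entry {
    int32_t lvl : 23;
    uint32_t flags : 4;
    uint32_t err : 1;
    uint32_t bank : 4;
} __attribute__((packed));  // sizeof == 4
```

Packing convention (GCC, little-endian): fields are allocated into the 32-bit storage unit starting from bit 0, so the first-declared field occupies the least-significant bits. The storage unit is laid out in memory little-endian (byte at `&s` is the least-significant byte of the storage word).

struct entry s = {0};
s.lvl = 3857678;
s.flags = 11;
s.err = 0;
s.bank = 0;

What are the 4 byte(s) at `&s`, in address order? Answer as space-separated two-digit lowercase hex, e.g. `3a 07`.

lvl:23 = 3857678 → 0x3add0e << 0 → word 0x003add0e
flags:4 = 11 → 0xb << 23 → word 0x05badd0e
err:1 = 0 → 0x0 << 27 → word 0x05badd0e
bank:4 = 0 → 0x0 << 28 → word 0x05badd0e
word = 0x05badd0e → little-endian bytes:
  [0]=0x0e  [1]=0xdd  [2]=0xba  [3]=0x05

0e dd ba 05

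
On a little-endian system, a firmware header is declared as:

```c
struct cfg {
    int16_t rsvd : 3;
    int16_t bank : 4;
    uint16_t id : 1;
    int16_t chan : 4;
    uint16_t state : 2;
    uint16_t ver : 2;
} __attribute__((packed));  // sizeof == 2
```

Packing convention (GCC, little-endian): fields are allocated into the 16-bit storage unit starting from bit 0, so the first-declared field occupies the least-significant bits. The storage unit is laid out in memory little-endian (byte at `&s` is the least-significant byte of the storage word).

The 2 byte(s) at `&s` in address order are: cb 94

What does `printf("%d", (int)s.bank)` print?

-7

[0]=0xcb [1]=0x94 (little-endian) → word 0x94cb
rsvd [0+:3] = (word>>0) & 0x7 = 3
bank [3+:4] = (word>>3) & 0xf = 9  ←
id [7+:1] = (word>>7) & 0x1 = 1
chan [8+:4] = (word>>8) & 0xf = 4
state [12+:2] = (word>>12) & 0x3 = 1
ver [14+:2] = (word>>14) & 0x3 = 2
bank signed 4b, MSB=1: 9 - 16 = -7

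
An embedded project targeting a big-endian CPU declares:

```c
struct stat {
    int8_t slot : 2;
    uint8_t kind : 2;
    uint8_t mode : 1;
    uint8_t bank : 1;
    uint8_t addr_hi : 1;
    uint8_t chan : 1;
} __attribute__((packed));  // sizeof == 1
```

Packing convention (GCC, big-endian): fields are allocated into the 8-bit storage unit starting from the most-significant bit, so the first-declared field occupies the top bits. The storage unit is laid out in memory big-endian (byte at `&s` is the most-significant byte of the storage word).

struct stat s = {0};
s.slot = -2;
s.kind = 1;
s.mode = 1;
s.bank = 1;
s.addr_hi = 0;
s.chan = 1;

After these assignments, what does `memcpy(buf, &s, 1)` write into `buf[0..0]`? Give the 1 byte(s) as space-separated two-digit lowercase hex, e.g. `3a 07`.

9d

[6+:2] slot=-2 & 0x3 = 0x2; word=0x80
[4+:2] kind=1 & 0x3 = 0x1; word=0x90
[3+:1] mode=1 & 0x1 = 0x1; word=0x98
[2+:1] bank=1 & 0x1 = 0x1; word=0x9c
[1+:1] addr_hi=0 & 0x1 = 0x0; word=0x9c
[0+:1] chan=1 & 0x1 = 0x1; word=0x9d
word = 0x9d → big-endian bytes:
  [0]=0x9d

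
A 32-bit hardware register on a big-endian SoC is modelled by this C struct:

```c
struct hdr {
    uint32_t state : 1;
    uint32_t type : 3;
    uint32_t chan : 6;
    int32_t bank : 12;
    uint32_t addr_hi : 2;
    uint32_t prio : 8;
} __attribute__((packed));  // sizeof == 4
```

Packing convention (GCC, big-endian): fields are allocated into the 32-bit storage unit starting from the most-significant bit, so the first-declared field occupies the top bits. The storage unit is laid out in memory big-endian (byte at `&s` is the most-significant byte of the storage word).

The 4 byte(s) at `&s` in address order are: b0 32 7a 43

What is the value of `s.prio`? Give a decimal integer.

67

[0]=0xb0 [1]=0x32 [2]=0x7a [3]=0x43 (big-endian) → word 0xb0327a43
state [31+:1] = (word>>31) & 0x1 = 1
type [28+:3] = (word>>28) & 0x7 = 3
chan [22+:6] = (word>>22) & 0x3f = 0
bank [10+:12] = (word>>10) & 0xfff = 3230
addr_hi [8+:2] = (word>>8) & 0x3 = 2
prio [0+:8] = (word>>0) & 0xff = 67  ←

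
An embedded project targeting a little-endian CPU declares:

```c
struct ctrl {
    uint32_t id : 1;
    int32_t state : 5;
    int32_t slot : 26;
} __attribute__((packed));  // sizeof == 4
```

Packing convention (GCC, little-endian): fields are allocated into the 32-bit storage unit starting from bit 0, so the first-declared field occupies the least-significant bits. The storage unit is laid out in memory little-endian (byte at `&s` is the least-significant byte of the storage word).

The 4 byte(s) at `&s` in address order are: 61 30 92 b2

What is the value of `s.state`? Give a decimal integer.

-16

[0]=0x61 [1]=0x30 [2]=0x92 [3]=0xb2 (little-endian) → word 0xb2923061
id [0+:1] = (word>>0) & 0x1 = 1
state [1+:5] = (word>>1) & 0x1f = 16  ←
slot [6+:26] = (word>>6) & 0x3ffffff = 46811329
state signed 5b, MSB=1: 16 - 32 = -16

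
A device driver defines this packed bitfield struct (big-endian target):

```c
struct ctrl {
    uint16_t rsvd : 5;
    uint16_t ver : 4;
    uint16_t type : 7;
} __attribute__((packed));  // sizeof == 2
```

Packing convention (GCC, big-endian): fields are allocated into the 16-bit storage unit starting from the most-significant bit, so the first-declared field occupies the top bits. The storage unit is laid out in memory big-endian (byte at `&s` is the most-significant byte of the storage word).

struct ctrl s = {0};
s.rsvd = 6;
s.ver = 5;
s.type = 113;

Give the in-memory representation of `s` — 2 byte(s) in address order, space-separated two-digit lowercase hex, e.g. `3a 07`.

32 f1

rsvd (5b) val=6 bits=0x6 at bit 11: 0x3000
ver (4b) val=5 bits=0x5 at bit 7: 0x3280
type (7b) val=113 bits=0x71 at bit 0: 0x32f1
word = 0x32f1 → big-endian bytes:
  [0]=0x32  [1]=0xf1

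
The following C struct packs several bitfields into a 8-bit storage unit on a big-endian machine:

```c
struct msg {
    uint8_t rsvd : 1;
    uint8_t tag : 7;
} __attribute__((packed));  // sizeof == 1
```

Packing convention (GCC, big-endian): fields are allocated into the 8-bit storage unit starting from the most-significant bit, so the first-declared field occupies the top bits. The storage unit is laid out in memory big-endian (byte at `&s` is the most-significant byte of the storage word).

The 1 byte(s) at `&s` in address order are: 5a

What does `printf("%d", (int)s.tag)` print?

[0]=0x5a (big-endian) → word 0x5a
rsvd:1 @ bit 7 → (0x5a>>7)&0x1 = 0x0
tag:7 @ bit 0 → (0x5a>>0)&0x7f = 0x5a  ←

90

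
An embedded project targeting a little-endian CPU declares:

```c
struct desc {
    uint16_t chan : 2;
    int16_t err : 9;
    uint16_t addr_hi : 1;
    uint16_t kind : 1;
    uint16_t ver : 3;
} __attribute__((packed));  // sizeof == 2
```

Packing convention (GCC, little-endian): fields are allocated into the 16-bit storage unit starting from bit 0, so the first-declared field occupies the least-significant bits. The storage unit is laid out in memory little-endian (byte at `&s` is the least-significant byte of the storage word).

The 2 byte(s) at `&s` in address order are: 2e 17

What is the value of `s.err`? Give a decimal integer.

-53

[0]=0x2e [1]=0x17 (little-endian) → word 0x172e
chan [0+:2] = (word>>0) & 0x3 = 2
err [2+:9] = (word>>2) & 0x1ff = 459  ←
addr_hi [11+:1] = (word>>11) & 0x1 = 0
kind [12+:1] = (word>>12) & 0x1 = 1
ver [13+:3] = (word>>13) & 0x7 = 0
err signed 9b, MSB=1: 459 - 512 = -53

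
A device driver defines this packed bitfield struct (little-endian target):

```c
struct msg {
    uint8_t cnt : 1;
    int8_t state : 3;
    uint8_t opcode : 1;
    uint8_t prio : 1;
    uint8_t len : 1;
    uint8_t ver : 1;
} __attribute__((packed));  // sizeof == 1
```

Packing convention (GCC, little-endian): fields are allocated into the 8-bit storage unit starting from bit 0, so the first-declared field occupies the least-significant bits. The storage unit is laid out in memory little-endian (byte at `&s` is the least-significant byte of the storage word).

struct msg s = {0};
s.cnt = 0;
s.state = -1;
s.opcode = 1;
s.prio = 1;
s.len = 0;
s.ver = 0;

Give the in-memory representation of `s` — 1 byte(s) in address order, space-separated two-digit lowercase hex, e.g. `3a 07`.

3e

cnt (1b) val=0 bits=0x0 at bit 0: 0x00
state (3b) val=-1 bits=0x7 at bit 1: 0x0e
opcode (1b) val=1 bits=0x1 at bit 4: 0x1e
prio (1b) val=1 bits=0x1 at bit 5: 0x3e
len (1b) val=0 bits=0x0 at bit 6: 0x3e
ver (1b) val=0 bits=0x0 at bit 7: 0x3e
word = 0x3e → little-endian bytes:
  [0]=0x3e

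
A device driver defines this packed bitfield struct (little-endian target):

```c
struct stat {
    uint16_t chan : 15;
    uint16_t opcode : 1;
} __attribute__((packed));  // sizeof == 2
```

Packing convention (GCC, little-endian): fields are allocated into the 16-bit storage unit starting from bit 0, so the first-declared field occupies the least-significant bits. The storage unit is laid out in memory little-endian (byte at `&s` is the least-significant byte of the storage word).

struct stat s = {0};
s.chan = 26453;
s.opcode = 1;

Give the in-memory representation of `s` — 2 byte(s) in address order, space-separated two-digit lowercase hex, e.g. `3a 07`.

[0+:15] chan=26453 & 0x7fff = 0x6755; word=0x6755
[15+:1] opcode=1 & 0x1 = 0x1; word=0xe755
word = 0xe755 → little-endian bytes:
  [0]=0x55  [1]=0xe7

55 e7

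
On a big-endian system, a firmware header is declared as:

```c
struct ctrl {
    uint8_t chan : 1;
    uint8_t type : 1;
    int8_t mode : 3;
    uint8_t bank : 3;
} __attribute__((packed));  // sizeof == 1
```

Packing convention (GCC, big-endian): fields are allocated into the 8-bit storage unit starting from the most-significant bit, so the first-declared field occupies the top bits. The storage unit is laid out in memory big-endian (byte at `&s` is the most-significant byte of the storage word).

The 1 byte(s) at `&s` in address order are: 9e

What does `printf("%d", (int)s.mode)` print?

3

[0]=0x9e (big-endian) → word 0x9e
chan:1 @ bit 7 → (0x9e>>7)&0x1 = 0x1
type:1 @ bit 6 → (0x9e>>6)&0x1 = 0x0
mode:3 @ bit 3 → (0x9e>>3)&0x7 = 0x3  ←
bank:3 @ bit 0 → (0x9e>>0)&0x7 = 0x6
mode signed 3b, MSB=0: value = 3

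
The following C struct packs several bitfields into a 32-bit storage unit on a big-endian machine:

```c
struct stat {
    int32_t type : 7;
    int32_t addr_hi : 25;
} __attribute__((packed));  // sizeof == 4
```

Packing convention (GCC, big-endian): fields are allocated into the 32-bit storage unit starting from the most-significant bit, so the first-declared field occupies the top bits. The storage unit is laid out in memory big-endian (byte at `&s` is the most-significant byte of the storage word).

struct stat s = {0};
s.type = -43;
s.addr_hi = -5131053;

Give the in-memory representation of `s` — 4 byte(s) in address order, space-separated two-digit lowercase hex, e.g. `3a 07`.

type (7b) val=-43 bits=0x55 at bit 25: 0xaa000000
addr_hi (25b) val=-5131053 bits=0x1b1b4d3 at bit 0: 0xabb1b4d3
word = 0xabb1b4d3 → big-endian bytes:
  [0]=0xab  [1]=0xb1  [2]=0xb4  [3]=0xd3

ab b1 b4 d3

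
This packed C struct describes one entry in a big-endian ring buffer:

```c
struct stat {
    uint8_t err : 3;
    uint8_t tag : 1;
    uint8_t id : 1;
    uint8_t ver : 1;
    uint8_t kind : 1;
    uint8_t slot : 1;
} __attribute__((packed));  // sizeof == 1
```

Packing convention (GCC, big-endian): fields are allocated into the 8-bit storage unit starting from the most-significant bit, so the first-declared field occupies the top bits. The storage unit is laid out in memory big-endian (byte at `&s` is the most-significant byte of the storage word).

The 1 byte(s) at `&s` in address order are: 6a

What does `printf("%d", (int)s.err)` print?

3

[0]=0x6a (big-endian) → word 0x6a
err:3 @ bit 5 → (0x6a>>5)&0x7 = 0x3  ←
tag:1 @ bit 4 → (0x6a>>4)&0x1 = 0x0
id:1 @ bit 3 → (0x6a>>3)&0x1 = 0x1
ver:1 @ bit 2 → (0x6a>>2)&0x1 = 0x0
kind:1 @ bit 1 → (0x6a>>1)&0x1 = 0x1
slot:1 @ bit 0 → (0x6a>>0)&0x1 = 0x0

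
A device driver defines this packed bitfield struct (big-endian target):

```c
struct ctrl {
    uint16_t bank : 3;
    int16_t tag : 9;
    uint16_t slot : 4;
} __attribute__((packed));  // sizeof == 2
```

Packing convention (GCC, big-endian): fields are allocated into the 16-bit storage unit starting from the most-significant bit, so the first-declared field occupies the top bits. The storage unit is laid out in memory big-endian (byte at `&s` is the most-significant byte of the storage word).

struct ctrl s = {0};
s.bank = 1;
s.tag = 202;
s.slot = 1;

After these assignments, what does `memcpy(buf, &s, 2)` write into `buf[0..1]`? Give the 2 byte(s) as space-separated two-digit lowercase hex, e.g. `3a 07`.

bank:3 = 1 → 0x1 << 13 → word 0x2000
tag:9 = 202 → 0xca << 4 → word 0x2ca0
slot:4 = 1 → 0x1 << 0 → word 0x2ca1
word = 0x2ca1 → big-endian bytes:
  [0]=0x2c  [1]=0xa1

2c a1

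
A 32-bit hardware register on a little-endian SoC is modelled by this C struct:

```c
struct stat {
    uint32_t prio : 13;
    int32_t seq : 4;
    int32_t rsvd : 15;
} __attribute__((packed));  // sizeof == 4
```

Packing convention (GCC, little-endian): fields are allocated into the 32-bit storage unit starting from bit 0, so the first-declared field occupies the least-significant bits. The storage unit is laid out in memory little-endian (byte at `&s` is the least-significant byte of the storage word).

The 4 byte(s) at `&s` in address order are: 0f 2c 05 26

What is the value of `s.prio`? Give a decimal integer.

[0]=0x0f [1]=0x2c [2]=0x05 [3]=0x26 (little-endian) → word 0x26052c0f
prio:13 @ bit 0 → (0x26052c0f>>0)&0x1fff = 0xc0f  ←
seq:4 @ bit 13 → (0x26052c0f>>13)&0xf = 0x9
rsvd:15 @ bit 17 → (0x26052c0f>>17)&0x7fff = 0x1302

3087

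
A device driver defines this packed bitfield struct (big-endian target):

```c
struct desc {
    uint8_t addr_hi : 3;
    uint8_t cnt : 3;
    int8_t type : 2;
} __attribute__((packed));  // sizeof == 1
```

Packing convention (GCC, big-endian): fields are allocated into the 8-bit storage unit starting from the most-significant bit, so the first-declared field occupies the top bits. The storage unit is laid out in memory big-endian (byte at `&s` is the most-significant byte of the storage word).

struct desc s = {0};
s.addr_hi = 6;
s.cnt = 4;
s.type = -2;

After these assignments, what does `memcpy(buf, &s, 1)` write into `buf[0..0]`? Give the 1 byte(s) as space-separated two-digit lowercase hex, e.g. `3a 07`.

d2

addr_hi (3b) val=6 bits=0x6 at bit 5: 0xc0
cnt (3b) val=4 bits=0x4 at bit 2: 0xd0
type (2b) val=-2 bits=0x2 at bit 0: 0xd2
word = 0xd2 → big-endian bytes:
  [0]=0xd2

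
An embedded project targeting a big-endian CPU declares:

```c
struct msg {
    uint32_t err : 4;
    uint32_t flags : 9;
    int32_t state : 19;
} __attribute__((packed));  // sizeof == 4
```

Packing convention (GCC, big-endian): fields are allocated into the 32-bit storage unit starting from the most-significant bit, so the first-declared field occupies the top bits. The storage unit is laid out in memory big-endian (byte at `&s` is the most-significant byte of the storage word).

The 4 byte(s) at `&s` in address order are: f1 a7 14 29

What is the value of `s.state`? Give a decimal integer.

[0]=0xf1 [1]=0xa7 [2]=0x14 [3]=0x29 (big-endian) → word 0xf1a71429
err:4 @ bit 28 → (0xf1a71429>>28)&0xf = 0xf
flags:9 @ bit 19 → (0xf1a71429>>19)&0x1ff = 0x34
state:19 @ bit 0 → (0xf1a71429>>0)&0x7ffff = 0x71429  ←
state signed 19b, MSB=1: 463913 - 524288 = -60375

-60375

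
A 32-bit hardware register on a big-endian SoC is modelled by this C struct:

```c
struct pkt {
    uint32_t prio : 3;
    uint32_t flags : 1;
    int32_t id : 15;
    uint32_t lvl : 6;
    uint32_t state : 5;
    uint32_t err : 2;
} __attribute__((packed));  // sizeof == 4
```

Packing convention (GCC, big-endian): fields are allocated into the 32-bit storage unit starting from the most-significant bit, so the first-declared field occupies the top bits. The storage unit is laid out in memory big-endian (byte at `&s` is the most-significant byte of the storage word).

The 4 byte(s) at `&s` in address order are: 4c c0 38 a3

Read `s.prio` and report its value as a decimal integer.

2

[0]=0x4c [1]=0xc0 [2]=0x38 [3]=0xa3 (big-endian) → word 0x4cc038a3
prio [29+:3] = (word>>29) & 0x7 = 2  ←
flags [28+:1] = (word>>28) & 0x1 = 0
id [13+:15] = (word>>13) & 0x7fff = 26113
lvl [7+:6] = (word>>7) & 0x3f = 49
state [2+:5] = (word>>2) & 0x1f = 8
err [0+:2] = (word>>0) & 0x3 = 3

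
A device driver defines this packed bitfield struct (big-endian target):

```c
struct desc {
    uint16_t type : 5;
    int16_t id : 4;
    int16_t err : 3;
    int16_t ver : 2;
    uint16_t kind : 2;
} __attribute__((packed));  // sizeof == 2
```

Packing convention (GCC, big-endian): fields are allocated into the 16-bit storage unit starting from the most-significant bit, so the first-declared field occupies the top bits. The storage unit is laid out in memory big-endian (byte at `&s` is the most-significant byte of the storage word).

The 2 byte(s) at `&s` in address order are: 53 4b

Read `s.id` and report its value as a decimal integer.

[0]=0x53 [1]=0x4b (big-endian) → word 0x534b
type:5 @ bit 11 → (0x534b>>11)&0x1f = 0xa
id:4 @ bit 7 → (0x534b>>7)&0xf = 0x6  ←
err:3 @ bit 4 → (0x534b>>4)&0x7 = 0x4
ver:2 @ bit 2 → (0x534b>>2)&0x3 = 0x2
kind:2 @ bit 0 → (0x534b>>0)&0x3 = 0x3
id signed 4b, MSB=0: value = 6

6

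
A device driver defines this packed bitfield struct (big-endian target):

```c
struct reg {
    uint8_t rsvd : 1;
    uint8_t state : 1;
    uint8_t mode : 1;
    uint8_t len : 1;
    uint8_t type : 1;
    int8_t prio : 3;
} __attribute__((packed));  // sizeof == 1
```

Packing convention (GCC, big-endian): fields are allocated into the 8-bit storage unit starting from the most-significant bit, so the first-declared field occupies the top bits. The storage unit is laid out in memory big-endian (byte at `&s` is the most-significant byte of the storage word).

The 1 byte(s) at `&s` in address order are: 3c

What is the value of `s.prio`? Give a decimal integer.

-4

[0]=0x3c (big-endian) → word 0x3c
rsvd:1 @ bit 7 → (0x3c>>7)&0x1 = 0x0
state:1 @ bit 6 → (0x3c>>6)&0x1 = 0x0
mode:1 @ bit 5 → (0x3c>>5)&0x1 = 0x1
len:1 @ bit 4 → (0x3c>>4)&0x1 = 0x1
type:1 @ bit 3 → (0x3c>>3)&0x1 = 0x1
prio:3 @ bit 0 → (0x3c>>0)&0x7 = 0x4  ←
prio signed 3b, MSB=1: 4 - 8 = -4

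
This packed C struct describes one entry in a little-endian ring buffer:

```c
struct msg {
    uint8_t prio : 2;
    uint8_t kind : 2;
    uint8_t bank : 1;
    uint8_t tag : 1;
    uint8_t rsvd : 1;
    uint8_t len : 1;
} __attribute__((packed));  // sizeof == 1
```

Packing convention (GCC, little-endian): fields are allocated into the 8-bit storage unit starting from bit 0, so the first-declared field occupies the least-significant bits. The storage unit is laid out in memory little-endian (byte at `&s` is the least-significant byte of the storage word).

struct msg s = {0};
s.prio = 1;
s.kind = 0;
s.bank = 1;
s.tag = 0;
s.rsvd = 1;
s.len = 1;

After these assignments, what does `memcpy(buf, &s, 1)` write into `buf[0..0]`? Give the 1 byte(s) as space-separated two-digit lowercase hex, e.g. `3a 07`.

d1

prio (2b) val=1 bits=0x1 at bit 0: 0x01
kind (2b) val=0 bits=0x0 at bit 2: 0x01
bank (1b) val=1 bits=0x1 at bit 4: 0x11
tag (1b) val=0 bits=0x0 at bit 5: 0x11
rsvd (1b) val=1 bits=0x1 at bit 6: 0x51
len (1b) val=1 bits=0x1 at bit 7: 0xd1
word = 0xd1 → little-endian bytes:
  [0]=0xd1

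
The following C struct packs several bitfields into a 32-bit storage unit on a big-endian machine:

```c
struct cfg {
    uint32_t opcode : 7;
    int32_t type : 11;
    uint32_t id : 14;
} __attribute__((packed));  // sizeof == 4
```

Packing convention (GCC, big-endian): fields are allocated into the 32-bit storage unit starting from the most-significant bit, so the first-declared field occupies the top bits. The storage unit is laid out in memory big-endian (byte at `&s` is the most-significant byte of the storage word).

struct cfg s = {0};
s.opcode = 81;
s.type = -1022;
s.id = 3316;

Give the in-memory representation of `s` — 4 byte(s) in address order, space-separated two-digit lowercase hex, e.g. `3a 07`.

opcode (7b) val=81 bits=0x51 at bit 25: 0xa2000000
type (11b) val=-1022 bits=0x402 at bit 14: 0xa3008000
id (14b) val=3316 bits=0xcf4 at bit 0: 0xa3008cf4
word = 0xa3008cf4 → big-endian bytes:
  [0]=0xa3  [1]=0x00  [2]=0x8c  [3]=0xf4

a3 00 8c f4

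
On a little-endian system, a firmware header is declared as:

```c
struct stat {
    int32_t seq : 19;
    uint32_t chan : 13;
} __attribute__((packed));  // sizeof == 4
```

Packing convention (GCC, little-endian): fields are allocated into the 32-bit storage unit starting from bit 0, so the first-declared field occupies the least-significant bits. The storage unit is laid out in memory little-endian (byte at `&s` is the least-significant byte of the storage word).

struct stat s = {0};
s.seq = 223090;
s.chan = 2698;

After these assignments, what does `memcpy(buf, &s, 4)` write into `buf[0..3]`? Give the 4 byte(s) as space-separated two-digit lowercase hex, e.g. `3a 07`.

seq (19b) val=223090 bits=0x36772 at bit 0: 0x00036772
chan (13b) val=2698 bits=0xa8a at bit 19: 0x54536772
word = 0x54536772 → little-endian bytes:
  [0]=0x72  [1]=0x67  [2]=0x53  [3]=0x54

72 67 53 54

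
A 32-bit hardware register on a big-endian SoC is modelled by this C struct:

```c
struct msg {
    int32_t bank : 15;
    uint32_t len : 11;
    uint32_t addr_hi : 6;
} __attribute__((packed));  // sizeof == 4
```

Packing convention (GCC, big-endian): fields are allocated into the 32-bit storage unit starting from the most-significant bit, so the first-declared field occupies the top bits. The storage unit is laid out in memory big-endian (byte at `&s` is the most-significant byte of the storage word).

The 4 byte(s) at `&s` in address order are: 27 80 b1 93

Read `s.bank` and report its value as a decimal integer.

[0]=0x27 [1]=0x80 [2]=0xb1 [3]=0x93 (big-endian) → word 0x2780b193
bank:15 @ bit 17 → (0x2780b193>>17)&0x7fff = 0x13c0  ←
len:11 @ bit 6 → (0x2780b193>>6)&0x7ff = 0x2c6
addr_hi:6 @ bit 0 → (0x2780b193>>0)&0x3f = 0x13
bank signed 15b, MSB=0: value = 5056

5056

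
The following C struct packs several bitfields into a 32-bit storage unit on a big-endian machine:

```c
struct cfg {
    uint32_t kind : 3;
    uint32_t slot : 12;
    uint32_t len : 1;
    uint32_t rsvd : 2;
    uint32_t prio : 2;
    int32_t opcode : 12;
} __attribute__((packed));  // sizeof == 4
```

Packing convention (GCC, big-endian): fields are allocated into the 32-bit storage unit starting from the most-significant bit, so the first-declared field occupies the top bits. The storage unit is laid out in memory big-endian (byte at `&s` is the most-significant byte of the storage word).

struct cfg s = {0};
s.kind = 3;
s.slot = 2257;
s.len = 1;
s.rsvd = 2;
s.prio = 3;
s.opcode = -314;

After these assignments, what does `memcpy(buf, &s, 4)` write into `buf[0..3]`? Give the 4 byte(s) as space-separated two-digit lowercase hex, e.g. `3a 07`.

[29+:3] kind=3 & 0x7 = 0x3; word=0x60000000
[17+:12] slot=2257 & 0xfff = 0x8d1; word=0x71a20000
[16+:1] len=1 & 0x1 = 0x1; word=0x71a30000
[14+:2] rsvd=2 & 0x3 = 0x2; word=0x71a38000
[12+:2] prio=3 & 0x3 = 0x3; word=0x71a3b000
[0+:12] opcode=-314 & 0xfff = 0xec6; word=0x71a3bec6
word = 0x71a3bec6 → big-endian bytes:
  [0]=0x71  [1]=0xa3  [2]=0xbe  [3]=0xc6

71 a3 be c6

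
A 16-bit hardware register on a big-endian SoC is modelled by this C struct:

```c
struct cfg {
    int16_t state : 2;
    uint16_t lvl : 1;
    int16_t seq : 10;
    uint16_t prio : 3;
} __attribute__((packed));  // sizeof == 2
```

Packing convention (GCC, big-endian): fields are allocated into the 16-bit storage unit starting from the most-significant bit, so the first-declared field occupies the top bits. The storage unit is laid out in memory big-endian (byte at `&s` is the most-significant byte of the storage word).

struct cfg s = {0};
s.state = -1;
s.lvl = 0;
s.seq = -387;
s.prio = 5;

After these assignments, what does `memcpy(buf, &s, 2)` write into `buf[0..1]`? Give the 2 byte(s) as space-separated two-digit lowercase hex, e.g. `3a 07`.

d3 ed

state (2b) val=-1 bits=0x3 at bit 14: 0xc000
lvl (1b) val=0 bits=0x0 at bit 13: 0xc000
seq (10b) val=-387 bits=0x27d at bit 3: 0xd3e8
prio (3b) val=5 bits=0x5 at bit 0: 0xd3ed
word = 0xd3ed → big-endian bytes:
  [0]=0xd3  [1]=0xed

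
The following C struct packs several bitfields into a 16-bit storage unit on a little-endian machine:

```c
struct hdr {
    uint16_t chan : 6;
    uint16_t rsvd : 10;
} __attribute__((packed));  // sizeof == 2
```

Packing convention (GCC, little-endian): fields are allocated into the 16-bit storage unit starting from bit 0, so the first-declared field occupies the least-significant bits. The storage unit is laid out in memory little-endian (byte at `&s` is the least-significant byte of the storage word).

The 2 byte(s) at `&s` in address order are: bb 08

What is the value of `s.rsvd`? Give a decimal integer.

[0]=0xbb [1]=0x08 (little-endian) → word 0x08bb
chan [0+:6] = (word>>0) & 0x3f = 59
rsvd [6+:10] = (word>>6) & 0x3ff = 34  ←

34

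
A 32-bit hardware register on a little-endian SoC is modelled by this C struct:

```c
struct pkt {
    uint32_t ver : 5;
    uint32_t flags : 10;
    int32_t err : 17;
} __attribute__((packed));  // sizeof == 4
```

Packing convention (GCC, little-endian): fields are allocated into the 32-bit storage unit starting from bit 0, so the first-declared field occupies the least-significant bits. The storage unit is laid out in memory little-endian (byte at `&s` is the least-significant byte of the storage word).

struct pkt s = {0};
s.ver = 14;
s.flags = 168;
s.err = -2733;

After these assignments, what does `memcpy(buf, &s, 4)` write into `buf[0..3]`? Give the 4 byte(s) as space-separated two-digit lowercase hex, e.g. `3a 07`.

[0+:5] ver=14 & 0x1f = 0xe; word=0x0000000e
[5+:10] flags=168 & 0x3ff = 0xa8; word=0x0000150e
[15+:17] err=-2733 & 0x1ffff = 0x1f553; word=0xfaa9950e
word = 0xfaa9950e → little-endian bytes:
  [0]=0x0e  [1]=0x95  [2]=0xa9  [3]=0xfa

0e 95 a9 fa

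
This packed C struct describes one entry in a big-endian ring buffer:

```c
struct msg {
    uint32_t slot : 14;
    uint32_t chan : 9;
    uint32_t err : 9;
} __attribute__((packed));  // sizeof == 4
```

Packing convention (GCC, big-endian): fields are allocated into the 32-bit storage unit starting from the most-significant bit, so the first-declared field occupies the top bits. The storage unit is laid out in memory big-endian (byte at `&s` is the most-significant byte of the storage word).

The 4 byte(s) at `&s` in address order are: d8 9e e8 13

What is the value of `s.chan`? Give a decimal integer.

[0]=0xd8 [1]=0x9e [2]=0xe8 [3]=0x13 (big-endian) → word 0xd89ee813
slot [18+:14] = (word>>18) & 0x3fff = 13863
chan [9+:9] = (word>>9) & 0x1ff = 372  ←
err [0+:9] = (word>>0) & 0x1ff = 19

372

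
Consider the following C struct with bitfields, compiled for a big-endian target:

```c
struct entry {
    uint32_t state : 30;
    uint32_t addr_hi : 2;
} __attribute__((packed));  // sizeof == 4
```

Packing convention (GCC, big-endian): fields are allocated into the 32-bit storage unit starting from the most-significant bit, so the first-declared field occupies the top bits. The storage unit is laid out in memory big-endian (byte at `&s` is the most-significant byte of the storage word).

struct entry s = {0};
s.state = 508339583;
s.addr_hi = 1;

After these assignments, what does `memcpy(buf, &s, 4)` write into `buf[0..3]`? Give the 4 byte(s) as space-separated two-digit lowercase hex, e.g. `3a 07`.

state:30 = 508339583 → 0x1e4ca57f << 2 → word 0x793295fc
addr_hi:2 = 1 → 0x1 << 0 → word 0x793295fd
word = 0x793295fd → big-endian bytes:
  [0]=0x79  [1]=0x32  [2]=0x95  [3]=0xfd

79 32 95 fd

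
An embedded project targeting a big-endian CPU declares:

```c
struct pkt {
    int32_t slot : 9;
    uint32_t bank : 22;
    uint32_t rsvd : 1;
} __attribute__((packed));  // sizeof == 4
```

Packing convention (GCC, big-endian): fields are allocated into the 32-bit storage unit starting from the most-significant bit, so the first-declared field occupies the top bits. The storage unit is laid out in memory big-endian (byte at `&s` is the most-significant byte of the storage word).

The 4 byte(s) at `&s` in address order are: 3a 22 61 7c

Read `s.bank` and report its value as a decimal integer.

1126590

[0]=0x3a [1]=0x22 [2]=0x61 [3]=0x7c (big-endian) → word 0x3a22617c
slot:9 @ bit 23 → (0x3a22617c>>23)&0x1ff = 0x74
bank:22 @ bit 1 → (0x3a22617c>>1)&0x3fffff = 0x1130be  ←
rsvd:1 @ bit 0 → (0x3a22617c>>0)&0x1 = 0x0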